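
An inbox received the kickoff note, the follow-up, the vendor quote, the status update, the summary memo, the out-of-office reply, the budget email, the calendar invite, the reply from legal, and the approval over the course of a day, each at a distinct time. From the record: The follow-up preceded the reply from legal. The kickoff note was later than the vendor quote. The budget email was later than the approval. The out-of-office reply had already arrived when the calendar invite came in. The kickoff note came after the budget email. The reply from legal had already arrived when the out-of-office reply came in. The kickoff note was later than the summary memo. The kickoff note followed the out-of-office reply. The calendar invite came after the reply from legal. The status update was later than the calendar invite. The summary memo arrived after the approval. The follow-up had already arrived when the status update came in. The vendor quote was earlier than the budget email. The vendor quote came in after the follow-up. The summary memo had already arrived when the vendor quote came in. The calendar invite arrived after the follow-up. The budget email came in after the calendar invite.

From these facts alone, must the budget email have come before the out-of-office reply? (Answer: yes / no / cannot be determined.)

no

Tracing the constraints gives the out-of-office reply → the calendar invite → the budget email, so the out-of-office reply must come before the budget email.
That means the budget email cannot be before the out-of-office reply.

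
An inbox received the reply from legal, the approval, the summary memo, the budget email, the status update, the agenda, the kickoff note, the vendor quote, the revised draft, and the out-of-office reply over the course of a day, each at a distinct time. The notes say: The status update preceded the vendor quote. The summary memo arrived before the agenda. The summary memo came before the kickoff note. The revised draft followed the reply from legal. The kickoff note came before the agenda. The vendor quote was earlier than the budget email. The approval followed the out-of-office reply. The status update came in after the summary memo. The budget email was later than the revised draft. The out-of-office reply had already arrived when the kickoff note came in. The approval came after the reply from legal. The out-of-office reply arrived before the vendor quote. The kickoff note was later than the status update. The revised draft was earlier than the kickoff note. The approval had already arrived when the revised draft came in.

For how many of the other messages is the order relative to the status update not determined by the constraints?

4

Forced before the status update: the summary memo; forced after the status update: the agenda, the budget email, the kickoff note, and the vendor quote.
That leaves the approval, the out-of-office reply, the reply from legal, and the revised draft with no forced order relative to the status update — 4.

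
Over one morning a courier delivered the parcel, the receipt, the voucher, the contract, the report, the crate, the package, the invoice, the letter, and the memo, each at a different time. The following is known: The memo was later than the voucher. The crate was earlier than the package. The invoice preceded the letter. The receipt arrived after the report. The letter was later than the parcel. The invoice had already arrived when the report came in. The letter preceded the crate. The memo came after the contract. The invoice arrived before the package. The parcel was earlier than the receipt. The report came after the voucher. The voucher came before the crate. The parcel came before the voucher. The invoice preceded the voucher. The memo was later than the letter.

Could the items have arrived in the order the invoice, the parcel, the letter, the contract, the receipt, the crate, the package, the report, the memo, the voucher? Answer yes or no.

no

The constraints require the voucher before the crate, but in the proposed sequence the crate appears ahead of the voucher. That one violation is enough.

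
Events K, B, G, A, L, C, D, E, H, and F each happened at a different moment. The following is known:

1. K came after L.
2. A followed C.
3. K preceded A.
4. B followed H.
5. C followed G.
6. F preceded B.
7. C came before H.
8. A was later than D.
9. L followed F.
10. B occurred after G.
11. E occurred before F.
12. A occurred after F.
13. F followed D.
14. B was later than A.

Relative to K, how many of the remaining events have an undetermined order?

Forced before K: D, E, F, and L; forced after K: A and B.
That leaves C, G, and H with no forced order relative to K — 3.

3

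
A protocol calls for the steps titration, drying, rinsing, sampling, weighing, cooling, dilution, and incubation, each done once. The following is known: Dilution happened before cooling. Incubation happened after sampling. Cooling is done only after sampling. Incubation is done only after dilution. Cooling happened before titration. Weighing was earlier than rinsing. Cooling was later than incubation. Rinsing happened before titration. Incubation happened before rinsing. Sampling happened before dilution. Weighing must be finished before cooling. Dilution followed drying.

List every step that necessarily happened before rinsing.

dilution, drying, incubation, sampling, weighing

Directly stated before rinsing: incubation and weighing.
Dilution reaches rinsing via dilution → incubation → rinsing.
Drying reaches rinsing via drying → dilution → incubation → rinsing.
Sampling reaches rinsing via sampling → incubation → rinsing.
No chain forces cooling (or any of the others) ahead of rinsing.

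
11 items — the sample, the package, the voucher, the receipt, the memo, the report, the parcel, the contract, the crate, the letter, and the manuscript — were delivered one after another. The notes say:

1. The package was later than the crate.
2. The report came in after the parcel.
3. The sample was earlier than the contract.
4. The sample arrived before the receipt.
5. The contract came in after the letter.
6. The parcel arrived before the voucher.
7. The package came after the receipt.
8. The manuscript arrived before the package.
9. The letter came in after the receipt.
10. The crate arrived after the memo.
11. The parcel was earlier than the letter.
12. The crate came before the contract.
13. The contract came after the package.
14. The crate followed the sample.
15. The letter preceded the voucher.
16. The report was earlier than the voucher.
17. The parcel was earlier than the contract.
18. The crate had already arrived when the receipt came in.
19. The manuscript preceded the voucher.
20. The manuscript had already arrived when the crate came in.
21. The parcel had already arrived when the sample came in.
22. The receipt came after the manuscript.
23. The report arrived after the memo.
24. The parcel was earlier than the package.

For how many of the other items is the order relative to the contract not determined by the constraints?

Forced before the contract: the crate, the letter, the manuscript, the memo, the package, the parcel, the receipt, and the sample.
That leaves the report and the voucher with no forced order relative to the contract — 2.

2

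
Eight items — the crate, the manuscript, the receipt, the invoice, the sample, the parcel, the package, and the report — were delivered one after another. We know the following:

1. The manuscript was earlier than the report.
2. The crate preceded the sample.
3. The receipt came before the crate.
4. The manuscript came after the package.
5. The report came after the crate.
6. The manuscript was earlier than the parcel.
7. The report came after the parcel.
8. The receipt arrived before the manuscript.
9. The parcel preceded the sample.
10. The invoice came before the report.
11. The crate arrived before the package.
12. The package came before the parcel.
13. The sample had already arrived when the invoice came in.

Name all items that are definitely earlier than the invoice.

the crate, the manuscript, the package, the parcel, the receipt, the sample

Directly stated before the invoice: the sample.
The crate reaches the invoice via the crate → the sample → the invoice.
The manuscript reaches the invoice via the manuscript → the parcel → the sample → the invoice.
The package reaches the invoice via the package → the parcel → the sample → the invoice.
Likewise the parcel and the receipt each reach the invoice by chaining the stated constraints.
No chain forces the report ahead of the invoice.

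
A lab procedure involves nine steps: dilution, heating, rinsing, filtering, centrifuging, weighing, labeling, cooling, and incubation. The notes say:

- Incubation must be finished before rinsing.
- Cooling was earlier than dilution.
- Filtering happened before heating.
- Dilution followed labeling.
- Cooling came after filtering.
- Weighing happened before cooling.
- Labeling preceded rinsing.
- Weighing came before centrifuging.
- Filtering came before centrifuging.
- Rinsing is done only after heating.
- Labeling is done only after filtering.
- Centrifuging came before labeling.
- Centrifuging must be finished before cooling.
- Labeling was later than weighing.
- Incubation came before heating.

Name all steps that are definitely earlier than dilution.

Directly stated before dilution: cooling and labeling.
Centrifuging reaches dilution via centrifuging → labeling → dilution.
Filtering reaches dilution via filtering → labeling → dilution.
Weighing reaches dilution via weighing → labeling → dilution.

centrifuging, cooling, filtering, labeling, weighing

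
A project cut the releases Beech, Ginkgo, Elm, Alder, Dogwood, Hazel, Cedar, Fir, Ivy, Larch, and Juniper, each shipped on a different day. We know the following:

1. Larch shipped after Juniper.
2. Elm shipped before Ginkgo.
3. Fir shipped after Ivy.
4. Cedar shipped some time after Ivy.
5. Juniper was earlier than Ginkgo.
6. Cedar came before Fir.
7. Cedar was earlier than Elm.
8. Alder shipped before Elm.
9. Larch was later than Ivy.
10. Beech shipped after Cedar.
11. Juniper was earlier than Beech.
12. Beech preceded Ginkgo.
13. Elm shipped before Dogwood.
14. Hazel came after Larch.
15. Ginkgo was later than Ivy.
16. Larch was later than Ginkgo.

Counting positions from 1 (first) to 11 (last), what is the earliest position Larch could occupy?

Alder, Beech, Cedar, Elm, Ginkgo, Ivy, and Juniper must all come before Larch — 7 forced predecessors.
Nothing else is forced ahead of Larch, so its earliest slot is position 7 + 1 = 8.

8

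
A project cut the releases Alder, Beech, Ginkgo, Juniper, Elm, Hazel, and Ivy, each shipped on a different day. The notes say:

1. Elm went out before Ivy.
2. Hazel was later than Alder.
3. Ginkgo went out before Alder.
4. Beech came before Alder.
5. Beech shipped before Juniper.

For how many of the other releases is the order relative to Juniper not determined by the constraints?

Forced before Juniper: Beech.
That leaves Alder, Elm, Ginkgo, Hazel, and Ivy with no forced order relative to Juniper — 5.

5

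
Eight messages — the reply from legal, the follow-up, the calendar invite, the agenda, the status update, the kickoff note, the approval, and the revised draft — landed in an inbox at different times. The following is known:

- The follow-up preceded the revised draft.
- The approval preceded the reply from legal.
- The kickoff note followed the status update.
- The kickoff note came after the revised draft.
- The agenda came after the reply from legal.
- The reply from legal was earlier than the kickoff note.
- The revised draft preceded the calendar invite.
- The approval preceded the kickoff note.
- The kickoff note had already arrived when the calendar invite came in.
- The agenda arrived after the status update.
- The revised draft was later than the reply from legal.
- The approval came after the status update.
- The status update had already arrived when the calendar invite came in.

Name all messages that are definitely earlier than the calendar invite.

the approval, the follow-up, the kickoff note, the reply from legal, the revised draft, the status update

Directly stated before the calendar invite: the kickoff note, the revised draft, and the status update.
The approval reaches the calendar invite via the approval → the kickoff note → the calendar invite.
The follow-up reaches the calendar invite via the follow-up → the revised draft → the calendar invite.
The reply from legal reaches the calendar invite via the reply from legal → the kickoff note → the calendar invite.
No chain forces the agenda ahead of the calendar invite.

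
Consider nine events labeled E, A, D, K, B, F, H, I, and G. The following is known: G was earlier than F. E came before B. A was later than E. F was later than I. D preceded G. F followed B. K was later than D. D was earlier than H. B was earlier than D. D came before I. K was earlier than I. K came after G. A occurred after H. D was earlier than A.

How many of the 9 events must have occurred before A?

4

Directly stated before A: D, E, and H.
B reaches A via B → D → A.
No chain forces I (or any of the others) ahead of A.
That's B, D, E, and H — 4 in all.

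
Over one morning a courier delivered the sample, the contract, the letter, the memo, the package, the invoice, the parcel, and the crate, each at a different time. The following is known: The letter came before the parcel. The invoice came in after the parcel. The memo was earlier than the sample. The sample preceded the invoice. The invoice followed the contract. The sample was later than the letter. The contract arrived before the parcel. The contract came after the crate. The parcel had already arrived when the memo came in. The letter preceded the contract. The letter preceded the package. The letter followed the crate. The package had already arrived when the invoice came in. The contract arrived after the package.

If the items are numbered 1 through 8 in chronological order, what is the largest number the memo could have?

6

The memo must come before the invoice and the sample — 2 items forced after it.
Everything else can be placed before the memo in some valid order, so the memo can sit as late as position 8 − 2 = 6.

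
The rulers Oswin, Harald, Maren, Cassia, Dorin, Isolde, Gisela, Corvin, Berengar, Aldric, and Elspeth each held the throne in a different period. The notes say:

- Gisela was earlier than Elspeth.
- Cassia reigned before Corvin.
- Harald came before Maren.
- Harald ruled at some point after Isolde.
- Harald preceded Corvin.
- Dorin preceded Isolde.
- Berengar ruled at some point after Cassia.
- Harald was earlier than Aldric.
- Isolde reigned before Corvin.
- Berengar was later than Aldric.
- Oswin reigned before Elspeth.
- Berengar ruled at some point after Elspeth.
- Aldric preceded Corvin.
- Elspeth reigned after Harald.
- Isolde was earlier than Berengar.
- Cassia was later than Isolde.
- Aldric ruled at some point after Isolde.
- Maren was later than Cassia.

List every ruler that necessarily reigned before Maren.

Directly stated before Maren: Cassia and Harald.
Dorin reaches Maren via Dorin → Isolde → Cassia → Maren.
Isolde reaches Maren via Isolde → Cassia → Maren.
No chain forces Gisela (or any of the others) ahead of Maren.

Cassia, Dorin, Harald, Isolde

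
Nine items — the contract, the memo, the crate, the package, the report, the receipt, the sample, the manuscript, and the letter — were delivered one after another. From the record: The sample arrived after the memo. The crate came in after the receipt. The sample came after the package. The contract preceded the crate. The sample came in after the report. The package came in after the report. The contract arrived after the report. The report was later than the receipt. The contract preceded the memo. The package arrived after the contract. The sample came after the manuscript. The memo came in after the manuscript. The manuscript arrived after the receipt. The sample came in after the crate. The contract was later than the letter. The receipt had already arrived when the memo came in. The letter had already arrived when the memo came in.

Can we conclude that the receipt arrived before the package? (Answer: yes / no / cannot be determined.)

Chain the constraints: the receipt → the report → the package. Each link is directly stated, so the receipt comes before the package.

yes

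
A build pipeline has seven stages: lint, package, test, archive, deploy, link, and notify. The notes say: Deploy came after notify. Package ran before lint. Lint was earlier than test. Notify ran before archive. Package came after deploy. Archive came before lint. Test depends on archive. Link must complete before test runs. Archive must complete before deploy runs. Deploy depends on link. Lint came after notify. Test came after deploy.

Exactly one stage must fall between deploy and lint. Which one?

package

Tracing the constraints gives deploy → package → lint, so package sits after deploy and before lint.
No other stage is forced both after deploy and before lint.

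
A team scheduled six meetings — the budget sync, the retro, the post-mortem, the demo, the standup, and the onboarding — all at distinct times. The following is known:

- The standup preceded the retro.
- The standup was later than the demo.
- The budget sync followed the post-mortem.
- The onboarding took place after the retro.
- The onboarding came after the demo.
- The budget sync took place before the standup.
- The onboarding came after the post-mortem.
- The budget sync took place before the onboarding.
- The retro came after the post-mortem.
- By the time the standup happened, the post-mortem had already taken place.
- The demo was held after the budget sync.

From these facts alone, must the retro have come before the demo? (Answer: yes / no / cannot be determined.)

Tracing the constraints gives the demo → the standup → the retro, so the demo must come before the retro.
That means the retro cannot be before the demo.

no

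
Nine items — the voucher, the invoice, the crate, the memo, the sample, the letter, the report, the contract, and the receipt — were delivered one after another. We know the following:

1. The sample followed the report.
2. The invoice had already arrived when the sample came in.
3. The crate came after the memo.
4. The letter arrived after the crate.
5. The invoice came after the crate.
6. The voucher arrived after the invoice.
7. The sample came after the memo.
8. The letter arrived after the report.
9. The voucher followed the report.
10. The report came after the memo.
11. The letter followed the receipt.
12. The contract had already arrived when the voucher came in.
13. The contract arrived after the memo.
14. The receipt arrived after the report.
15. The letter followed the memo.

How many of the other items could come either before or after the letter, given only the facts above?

4

Forced before the letter: the crate, the memo, the receipt, and the report.
That leaves the contract, the invoice, the sample, and the voucher with no forced order relative to the letter — 4.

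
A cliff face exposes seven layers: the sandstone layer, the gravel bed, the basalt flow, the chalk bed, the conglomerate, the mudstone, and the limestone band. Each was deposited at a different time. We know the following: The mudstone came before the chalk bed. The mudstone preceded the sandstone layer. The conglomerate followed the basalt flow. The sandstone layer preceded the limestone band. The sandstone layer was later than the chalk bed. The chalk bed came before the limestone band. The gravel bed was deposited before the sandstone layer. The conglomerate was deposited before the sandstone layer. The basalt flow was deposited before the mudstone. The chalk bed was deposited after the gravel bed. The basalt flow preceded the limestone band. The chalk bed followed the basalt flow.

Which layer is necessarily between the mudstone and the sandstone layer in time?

the chalk bed

Tracing the constraints gives the mudstone → the chalk bed → the sandstone layer, so the chalk bed sits after the mudstone and before the sandstone layer.
No other layer is forced both after the mudstone and before the sandstone layer.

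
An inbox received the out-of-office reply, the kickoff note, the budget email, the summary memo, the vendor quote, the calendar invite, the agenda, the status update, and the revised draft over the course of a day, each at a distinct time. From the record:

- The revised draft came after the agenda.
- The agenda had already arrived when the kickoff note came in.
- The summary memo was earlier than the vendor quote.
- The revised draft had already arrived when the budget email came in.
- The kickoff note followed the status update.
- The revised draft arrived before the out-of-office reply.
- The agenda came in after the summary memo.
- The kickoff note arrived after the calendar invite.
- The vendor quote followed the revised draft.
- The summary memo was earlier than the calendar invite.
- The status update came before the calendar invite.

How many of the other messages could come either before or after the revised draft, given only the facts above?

3

Forced before the revised draft: the agenda and the summary memo; forced after the revised draft: the budget email, the out-of-office reply, and the vendor quote.
That leaves the calendar invite, the kickoff note, and the status update with no forced order relative to the revised draft — 3.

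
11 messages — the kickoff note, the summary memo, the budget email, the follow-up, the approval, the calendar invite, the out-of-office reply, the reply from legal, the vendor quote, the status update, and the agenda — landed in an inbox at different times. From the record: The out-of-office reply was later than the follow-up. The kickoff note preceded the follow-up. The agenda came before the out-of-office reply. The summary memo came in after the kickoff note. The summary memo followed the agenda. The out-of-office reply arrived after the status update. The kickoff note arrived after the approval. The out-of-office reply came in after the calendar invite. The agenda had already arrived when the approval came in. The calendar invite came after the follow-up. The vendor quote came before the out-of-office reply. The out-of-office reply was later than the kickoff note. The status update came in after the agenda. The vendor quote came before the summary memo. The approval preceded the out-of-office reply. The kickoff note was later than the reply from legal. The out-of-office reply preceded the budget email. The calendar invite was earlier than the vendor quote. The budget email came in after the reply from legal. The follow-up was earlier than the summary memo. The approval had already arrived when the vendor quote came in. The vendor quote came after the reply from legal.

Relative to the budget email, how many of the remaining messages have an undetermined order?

1

Forced before the budget email: the agenda, the approval, the calendar invite, the follow-up, the kickoff note, the out-of-office reply, the reply from legal, the status update, and the vendor quote.
That leaves the summary memo with no forced order relative to the budget email — 1.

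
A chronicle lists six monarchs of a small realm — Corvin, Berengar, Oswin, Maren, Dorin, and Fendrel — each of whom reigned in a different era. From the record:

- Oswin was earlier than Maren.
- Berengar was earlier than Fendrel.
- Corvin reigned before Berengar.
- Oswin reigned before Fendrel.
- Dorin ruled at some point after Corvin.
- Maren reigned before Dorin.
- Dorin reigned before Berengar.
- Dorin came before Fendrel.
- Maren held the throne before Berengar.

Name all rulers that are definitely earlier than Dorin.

Directly stated before Dorin: Corvin and Maren.
Oswin reaches Dorin via Oswin → Maren → Dorin.
No chain forces Fendrel (or any of the others) ahead of Dorin.

Corvin, Maren, Oswin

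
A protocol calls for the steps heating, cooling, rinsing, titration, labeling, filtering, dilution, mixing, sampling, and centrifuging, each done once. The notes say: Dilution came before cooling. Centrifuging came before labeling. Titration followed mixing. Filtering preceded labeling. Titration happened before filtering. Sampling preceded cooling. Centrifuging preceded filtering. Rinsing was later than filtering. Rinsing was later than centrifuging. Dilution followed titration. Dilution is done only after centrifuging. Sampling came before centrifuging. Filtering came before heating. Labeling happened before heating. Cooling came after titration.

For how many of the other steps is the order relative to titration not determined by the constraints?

Forced before titration: mixing; forced after titration: cooling, dilution, filtering, heating, labeling, and rinsing.
That leaves centrifuging and sampling with no forced order relative to titration — 2.

2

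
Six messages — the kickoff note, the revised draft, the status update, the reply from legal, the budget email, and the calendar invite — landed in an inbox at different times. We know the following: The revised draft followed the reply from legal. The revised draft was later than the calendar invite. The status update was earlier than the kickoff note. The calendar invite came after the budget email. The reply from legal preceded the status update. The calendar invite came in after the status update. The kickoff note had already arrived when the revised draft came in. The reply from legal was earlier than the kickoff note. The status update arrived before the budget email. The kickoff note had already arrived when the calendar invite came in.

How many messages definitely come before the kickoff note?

Directly stated before the kickoff note: the reply from legal and the status update.
That's the reply from legal and the status update — 2 in all.

2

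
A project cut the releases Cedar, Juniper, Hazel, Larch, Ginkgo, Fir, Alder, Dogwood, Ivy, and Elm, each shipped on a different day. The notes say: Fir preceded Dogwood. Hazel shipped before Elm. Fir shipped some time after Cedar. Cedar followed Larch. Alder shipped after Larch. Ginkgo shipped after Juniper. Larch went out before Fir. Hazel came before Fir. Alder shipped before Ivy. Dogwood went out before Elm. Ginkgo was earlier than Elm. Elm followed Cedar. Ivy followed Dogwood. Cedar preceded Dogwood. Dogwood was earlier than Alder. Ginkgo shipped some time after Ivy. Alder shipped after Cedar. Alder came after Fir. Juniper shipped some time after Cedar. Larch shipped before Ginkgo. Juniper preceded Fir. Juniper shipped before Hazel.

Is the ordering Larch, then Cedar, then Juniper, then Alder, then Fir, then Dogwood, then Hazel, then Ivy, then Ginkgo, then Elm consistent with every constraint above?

no

The constraints require Dogwood before Alder, but in the proposed sequence Alder appears ahead of Dogwood. That one violation is enough.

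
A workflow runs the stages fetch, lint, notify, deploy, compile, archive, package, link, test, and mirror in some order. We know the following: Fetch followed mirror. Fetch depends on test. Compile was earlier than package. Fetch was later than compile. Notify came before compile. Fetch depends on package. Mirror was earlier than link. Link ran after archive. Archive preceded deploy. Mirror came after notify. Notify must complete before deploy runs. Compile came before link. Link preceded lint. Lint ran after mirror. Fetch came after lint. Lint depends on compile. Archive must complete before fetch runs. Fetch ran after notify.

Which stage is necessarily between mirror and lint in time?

link

Tracing the constraints gives mirror → link → lint, so link sits after mirror and before lint.
No other stage is forced both after mirror and before lint.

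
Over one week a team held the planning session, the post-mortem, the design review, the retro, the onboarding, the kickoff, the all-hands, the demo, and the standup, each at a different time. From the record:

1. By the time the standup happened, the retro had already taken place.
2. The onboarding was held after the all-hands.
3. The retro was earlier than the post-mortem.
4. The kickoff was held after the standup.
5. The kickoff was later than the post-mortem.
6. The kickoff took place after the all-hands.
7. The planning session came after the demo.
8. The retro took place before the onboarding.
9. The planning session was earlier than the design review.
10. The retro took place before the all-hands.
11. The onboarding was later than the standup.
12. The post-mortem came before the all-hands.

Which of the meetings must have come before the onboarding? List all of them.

Directly stated before the onboarding: the all-hands, the retro, and the standup.
The post-mortem reaches the onboarding via the post-mortem → the all-hands → the onboarding.
No chain forces the design review (or any of the others) ahead of the onboarding.

the all-hands, the post-mortem, the retro, the standup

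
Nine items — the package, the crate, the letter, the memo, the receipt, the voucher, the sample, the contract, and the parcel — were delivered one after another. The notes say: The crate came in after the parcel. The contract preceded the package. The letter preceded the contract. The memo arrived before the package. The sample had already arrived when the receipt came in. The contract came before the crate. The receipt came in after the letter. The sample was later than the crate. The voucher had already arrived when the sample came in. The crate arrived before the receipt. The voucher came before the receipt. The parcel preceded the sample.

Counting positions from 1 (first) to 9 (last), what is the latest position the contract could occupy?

5

The contract must come before the crate, the package, the receipt, and the sample — 4 items forced after it.
Everything else can be placed before the contract in some valid order, so the contract can sit as late as position 9 − 4 = 5.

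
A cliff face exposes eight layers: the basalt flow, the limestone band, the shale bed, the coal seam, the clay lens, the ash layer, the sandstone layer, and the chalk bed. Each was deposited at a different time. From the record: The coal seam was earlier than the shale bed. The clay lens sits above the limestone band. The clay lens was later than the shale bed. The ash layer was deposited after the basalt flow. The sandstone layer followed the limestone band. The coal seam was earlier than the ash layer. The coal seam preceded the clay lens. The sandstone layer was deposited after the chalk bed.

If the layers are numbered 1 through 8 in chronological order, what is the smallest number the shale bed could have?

2

The coal seam must come before the shale bed — 1 forced predecessor.
Nothing else is forced ahead of the shale bed, so its earliest slot is position 1 + 1 = 2.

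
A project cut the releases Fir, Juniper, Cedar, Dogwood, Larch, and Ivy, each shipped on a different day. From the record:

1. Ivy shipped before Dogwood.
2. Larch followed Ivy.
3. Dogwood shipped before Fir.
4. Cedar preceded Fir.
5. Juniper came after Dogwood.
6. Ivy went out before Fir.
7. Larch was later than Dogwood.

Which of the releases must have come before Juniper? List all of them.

Dogwood, Ivy

Directly stated before Juniper: Dogwood.
Ivy reaches Juniper via Ivy → Dogwood → Juniper.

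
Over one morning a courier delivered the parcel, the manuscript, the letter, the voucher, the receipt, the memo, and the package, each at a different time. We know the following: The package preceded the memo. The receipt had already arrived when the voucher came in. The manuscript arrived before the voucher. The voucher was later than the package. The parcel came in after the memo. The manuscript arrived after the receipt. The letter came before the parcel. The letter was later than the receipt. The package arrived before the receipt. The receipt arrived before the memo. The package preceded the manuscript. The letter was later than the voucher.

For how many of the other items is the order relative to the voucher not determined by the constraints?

Forced before the voucher: the manuscript, the package, and the receipt; forced after the voucher: the letter and the parcel.
That leaves the memo with no forced order relative to the voucher — 1.

1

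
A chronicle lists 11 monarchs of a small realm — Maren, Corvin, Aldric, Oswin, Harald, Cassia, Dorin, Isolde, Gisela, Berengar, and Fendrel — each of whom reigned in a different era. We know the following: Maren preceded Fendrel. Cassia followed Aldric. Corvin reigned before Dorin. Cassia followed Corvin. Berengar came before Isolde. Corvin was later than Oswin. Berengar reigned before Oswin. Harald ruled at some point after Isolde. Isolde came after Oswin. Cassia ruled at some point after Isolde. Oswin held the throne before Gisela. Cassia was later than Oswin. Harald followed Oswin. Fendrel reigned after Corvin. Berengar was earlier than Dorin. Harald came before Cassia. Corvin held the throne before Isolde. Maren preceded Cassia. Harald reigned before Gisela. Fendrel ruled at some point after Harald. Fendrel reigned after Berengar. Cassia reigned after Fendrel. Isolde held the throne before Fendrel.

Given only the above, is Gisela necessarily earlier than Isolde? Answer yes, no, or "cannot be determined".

Tracing the constraints gives Isolde → Harald → Gisela, so Isolde must come before Gisela.
That means Gisela cannot be before Isolde.

no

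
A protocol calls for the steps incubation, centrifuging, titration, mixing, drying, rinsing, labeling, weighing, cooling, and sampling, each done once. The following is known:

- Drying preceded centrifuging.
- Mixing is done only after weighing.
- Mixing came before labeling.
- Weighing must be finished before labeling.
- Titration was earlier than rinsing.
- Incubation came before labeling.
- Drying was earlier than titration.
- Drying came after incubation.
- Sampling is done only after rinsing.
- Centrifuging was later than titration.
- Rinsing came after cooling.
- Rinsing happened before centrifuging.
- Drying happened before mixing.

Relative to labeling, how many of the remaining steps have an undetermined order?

Forced before labeling: drying, incubation, mixing, and weighing.
That leaves centrifuging, cooling, rinsing, sampling, and titration with no forced order relative to labeling — 5.

5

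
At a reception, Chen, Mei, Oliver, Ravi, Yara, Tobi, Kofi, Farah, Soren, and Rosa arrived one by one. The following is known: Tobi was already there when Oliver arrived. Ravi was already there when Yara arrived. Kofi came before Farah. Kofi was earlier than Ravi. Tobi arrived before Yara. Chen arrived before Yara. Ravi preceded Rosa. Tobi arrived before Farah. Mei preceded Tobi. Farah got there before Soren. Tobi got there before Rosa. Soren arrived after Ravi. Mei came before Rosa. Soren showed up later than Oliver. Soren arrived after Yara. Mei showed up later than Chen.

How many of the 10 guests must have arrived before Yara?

Directly stated before Yara: Chen, Ravi, and Tobi.
Kofi reaches Yara via Kofi → Ravi → Yara.
Mei reaches Yara via Mei → Tobi → Yara.
No chain forces Rosa (or any of the others) ahead of Yara.
That's Chen, Kofi, Mei, Ravi, and Tobi — 5 in all.

5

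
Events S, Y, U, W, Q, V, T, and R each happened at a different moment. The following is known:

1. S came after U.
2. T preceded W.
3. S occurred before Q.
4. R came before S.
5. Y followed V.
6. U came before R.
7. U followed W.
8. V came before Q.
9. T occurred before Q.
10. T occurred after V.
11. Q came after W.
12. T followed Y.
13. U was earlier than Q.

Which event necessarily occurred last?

Q

Every other event has a chain of constraints placing it before Q, so Q is last.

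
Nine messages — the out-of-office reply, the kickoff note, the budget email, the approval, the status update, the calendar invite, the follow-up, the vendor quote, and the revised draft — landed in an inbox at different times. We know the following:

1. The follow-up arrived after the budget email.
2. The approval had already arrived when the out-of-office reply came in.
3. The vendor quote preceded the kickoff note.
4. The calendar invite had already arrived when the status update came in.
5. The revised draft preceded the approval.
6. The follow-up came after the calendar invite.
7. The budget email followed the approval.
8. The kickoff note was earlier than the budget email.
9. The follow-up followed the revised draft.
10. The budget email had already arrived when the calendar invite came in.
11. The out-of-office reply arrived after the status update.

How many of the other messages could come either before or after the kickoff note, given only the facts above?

Forced before the kickoff note: the vendor quote; forced after the kickoff note: the budget email, the calendar invite, the follow-up, the out-of-office reply, and the status update.
That leaves the approval and the revised draft with no forced order relative to the kickoff note — 2.

2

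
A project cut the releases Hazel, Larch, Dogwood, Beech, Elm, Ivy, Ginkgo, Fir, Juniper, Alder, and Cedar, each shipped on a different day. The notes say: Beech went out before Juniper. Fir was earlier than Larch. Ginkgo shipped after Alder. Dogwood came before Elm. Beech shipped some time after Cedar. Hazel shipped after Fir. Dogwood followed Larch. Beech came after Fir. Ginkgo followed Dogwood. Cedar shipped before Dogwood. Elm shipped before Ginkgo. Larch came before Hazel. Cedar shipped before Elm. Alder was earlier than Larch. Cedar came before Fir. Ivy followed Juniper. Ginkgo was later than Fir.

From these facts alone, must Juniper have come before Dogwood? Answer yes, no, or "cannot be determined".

cannot be determined

No chain of stated constraints runs from Juniper to Dogwood, and none runs from Dogwood to Juniper either.
So the relative order of Juniper and Dogwood is not fixed by the given facts.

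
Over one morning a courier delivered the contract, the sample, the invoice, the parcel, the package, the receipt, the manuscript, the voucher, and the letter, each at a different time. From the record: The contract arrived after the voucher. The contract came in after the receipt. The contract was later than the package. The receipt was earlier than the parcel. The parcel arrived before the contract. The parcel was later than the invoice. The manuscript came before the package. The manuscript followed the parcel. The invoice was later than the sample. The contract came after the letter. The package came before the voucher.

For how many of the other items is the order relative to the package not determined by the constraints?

Forced before the package: the invoice, the manuscript, the parcel, the receipt, and the sample; forced after the package: the contract and the voucher.
That leaves the letter with no forced order relative to the package — 1.

1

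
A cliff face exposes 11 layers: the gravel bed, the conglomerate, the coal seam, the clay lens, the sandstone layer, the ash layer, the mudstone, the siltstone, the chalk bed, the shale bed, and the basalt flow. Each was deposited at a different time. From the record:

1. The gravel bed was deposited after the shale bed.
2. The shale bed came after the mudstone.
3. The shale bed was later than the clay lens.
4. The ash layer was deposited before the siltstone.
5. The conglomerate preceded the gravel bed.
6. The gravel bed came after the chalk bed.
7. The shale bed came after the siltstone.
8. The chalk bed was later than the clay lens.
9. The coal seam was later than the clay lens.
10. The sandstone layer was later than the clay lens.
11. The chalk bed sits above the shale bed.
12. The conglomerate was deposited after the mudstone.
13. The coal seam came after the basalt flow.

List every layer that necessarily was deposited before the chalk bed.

Directly stated before the chalk bed: the clay lens and the shale bed.
The ash layer reaches the chalk bed via the ash layer → the siltstone → the shale bed → the chalk bed.
The mudstone reaches the chalk bed via the mudstone → the shale bed → the chalk bed.
The siltstone reaches the chalk bed via the siltstone → the shale bed → the chalk bed.

the ash layer, the clay lens, the mudstone, the shale bed, the siltstone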